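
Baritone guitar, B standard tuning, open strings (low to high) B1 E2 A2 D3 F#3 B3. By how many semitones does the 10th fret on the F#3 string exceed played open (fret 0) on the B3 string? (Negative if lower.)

F#3 at fret 10 → E4 (MIDI 64); B3 at fret 0 → B3 (MIDI 59).
64 − 59 = 5, so the two pitches are 5 semitones apart.

5 semitones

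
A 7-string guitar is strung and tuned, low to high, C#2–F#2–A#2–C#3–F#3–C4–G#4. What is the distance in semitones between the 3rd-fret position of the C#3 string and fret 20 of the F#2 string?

C#3 at fret 3 → E3 (MIDI 52); F#2 at fret 20 → D4 (MIDI 62).
52 − 62 = -10, so the two pitches are 10 semitones apart, with D4 the higher.

10 semitones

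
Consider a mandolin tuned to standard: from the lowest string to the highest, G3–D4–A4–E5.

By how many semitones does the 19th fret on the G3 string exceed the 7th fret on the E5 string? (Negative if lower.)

G3 at fret 19 → D5 (MIDI 74); E5 at fret 7 → B5 (MIDI 83).
74 − 83 = -9, so the two pitches are 9 semitones apart.

-9 semitones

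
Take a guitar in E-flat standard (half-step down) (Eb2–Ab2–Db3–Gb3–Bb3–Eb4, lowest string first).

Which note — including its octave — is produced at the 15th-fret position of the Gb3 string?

A4

Gb3 is MIDI 54. Adding 15 gives 69, which is A4.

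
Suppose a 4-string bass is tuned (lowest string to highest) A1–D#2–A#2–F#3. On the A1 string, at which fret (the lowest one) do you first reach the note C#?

4

From A1, count semitones up the chromatic scale until reaching C#: A–A#–B–C–C# — 4 steps.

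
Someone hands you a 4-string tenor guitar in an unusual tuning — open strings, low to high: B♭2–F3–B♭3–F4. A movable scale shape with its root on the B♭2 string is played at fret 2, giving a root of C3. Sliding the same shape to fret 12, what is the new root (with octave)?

Moving from fret 2 to fret 12 shifts the root by 10 semitones.
C3 up 10 semitones is B♭3.

B♭3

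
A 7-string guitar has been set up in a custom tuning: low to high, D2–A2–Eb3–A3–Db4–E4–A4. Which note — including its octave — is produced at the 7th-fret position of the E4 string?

B4

E4 is MIDI 64. Adding 7 gives 71, which is B4.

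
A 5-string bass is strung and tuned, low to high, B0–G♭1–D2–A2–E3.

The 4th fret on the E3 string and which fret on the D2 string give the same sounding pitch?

18

Fret 4 on E3 is MIDI 52 + 4 = 56 (A♭3). On the D2 string (open MIDI 38), that pitch is 56 − 38 = fret 18.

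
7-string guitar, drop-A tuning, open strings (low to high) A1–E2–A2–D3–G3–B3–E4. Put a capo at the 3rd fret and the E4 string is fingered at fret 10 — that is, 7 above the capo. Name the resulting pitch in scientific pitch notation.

D5

The capo raises the open E4 by 3 semitones to G4; fretting 7 more gives E4 + 3 + 7 = E4 + 10 semitones = D5.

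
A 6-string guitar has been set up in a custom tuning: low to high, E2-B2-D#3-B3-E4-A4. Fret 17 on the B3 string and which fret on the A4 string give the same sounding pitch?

Fret 17 on B3 is MIDI 59 + 17 = 76 (E5). On the A4 string (open MIDI 69), that pitch is 76 − 69 = fret 7.

7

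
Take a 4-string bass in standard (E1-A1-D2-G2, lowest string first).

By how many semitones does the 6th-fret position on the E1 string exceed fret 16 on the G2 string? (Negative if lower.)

-25 semitones

E1 at fret 6 → A#1 (MIDI 34); G2 at fret 16 → B3 (MIDI 59).
34 − 59 = -25, so the two pitches are 25 semitones apart.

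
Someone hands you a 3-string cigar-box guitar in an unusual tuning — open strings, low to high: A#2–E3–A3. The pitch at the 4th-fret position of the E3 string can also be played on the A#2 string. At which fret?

10

Fret 4 on E3 is MIDI 52 + 4 = 56 (G#3). On the A#2 string (open MIDI 46), that pitch is 56 − 46 = fret 10.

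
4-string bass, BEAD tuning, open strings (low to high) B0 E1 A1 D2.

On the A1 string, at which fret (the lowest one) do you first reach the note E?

7

From A1, count semitones up the chromatic scale until reaching E: A–A#–B–C–C#–D–D#–E — 7 steps.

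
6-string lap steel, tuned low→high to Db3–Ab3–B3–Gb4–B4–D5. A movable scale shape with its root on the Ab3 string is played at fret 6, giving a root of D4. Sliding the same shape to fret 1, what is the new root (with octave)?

A3

Moving from fret 6 to fret 1 shifts the root by -5 semitones.
D4 down 5 semitones is A3.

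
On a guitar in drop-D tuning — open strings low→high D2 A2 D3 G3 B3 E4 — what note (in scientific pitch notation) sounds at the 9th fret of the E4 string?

C♯5

Each fret is one semitone, so E4 + 9 = C♯5.
(Equivalently spelled D♭5.)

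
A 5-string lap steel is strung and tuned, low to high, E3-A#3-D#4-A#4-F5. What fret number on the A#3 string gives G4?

G4 is 9 semitones above the open A#3 (A#–B–C–C#–D–D#–E–F–F#–G), so it sits at fret 9.

9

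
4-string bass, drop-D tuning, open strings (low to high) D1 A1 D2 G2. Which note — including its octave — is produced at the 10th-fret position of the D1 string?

The open D1 string plus 10 semitones: D–D#–E–F–…–A#–B–C.
The walk passes from B into C once, so the octave number goes from 1 to 2.

C2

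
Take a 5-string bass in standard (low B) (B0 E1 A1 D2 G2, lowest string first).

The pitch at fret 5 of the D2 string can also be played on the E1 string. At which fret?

15

D2 at fret 5 is D2 + 5 semitones = G2.
The open E1 string is 10 semitones below the open D2, so the same pitch on the E1 string lies at fret 5 + 10 = 15.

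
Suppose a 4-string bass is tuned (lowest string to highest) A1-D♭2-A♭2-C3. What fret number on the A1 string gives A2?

A2 is 12 semitones above the open A1 (A–Bb–B–C–…–G–Ab–A), so it sits at fret 12.

12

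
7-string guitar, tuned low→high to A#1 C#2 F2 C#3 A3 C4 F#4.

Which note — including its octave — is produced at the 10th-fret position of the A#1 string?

G#2

A#1 is MIDI 34. Adding 10 gives 44, which is G#2.
(Equivalently spelled Ab2.)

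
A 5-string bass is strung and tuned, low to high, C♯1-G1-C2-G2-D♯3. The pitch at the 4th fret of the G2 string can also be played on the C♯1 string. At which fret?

G2 at fret 4 is G2 + 4 semitones = B2.
The open C♯1 string is 18 semitones below the open G2, so the same pitch on the C♯1 string lies at fret 4 + 18 = 22.

22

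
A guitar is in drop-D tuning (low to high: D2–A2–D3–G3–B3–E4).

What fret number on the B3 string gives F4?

F4 is 6 semitones above the open B3 (B–C–C#–D–D#–E–F), so it sits at fret 6.

6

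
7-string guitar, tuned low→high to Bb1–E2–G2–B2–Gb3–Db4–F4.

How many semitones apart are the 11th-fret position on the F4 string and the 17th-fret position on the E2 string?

19 semitones

F4 at fret 11 → E5 (MIDI 76); E2 at fret 17 → A3 (MIDI 57).
76 − 57 = 19, so the two pitches are 19 semitones apart, with E5 the higher.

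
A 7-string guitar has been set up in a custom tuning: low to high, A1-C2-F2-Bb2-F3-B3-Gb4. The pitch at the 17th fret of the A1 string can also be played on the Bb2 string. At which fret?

A1 at fret 17 is A1 + 17 semitones = D3.
The open Bb2 string is 13 semitones above the open A1, so the same pitch on the Bb2 string lies at fret 17 − 13 = 4.

4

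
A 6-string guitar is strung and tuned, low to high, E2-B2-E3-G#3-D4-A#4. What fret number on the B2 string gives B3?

B3 is 12 semitones above the open B2 (B–C–C#–D–…–A–A#–B), so it sits at fret 12.

12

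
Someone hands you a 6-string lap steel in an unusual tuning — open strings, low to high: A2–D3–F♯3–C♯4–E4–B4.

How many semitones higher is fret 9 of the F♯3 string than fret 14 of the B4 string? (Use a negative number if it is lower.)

-22 semitones

F♯3 at fret 9 → D♯4 (MIDI 63); B4 at fret 14 → C♯6 (MIDI 85).
63 − 85 = -22, so the two pitches are 22 semitones apart.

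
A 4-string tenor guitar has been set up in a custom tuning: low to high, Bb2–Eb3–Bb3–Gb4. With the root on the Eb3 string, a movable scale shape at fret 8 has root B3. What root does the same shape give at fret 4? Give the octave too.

G3

Moving from fret 8 to fret 4 shifts the root by -4 semitones.
B3 down 4 semitones is G3.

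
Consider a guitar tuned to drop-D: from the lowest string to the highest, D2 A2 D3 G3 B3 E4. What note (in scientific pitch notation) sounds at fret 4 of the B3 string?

Each fret is one semitone, so B3 + 4 = D♯4.
(Equivalently spelled E♭4.)

D♯4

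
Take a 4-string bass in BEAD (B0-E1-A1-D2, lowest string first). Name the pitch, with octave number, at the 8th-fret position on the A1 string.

A1 is MIDI 33. Adding 8 gives 41, which is F2.

F2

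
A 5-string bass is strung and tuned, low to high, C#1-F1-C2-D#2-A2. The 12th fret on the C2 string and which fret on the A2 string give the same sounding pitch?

C2 at fret 12 is C2 + 12 semitones = C3.
The open A2 string is 9 semitones above the open C2, so the same pitch on the A2 string lies at fret 12 − 9 = 3.

3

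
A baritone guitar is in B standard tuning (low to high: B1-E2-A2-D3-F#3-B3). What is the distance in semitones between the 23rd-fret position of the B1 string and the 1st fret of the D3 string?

7 semitones

B1 at fret 23 → A#3 (MIDI 58); D3 at fret 1 → D#3 (MIDI 51).
58 − 51 = 7, so the two pitches are 7 semitones apart, with A#3 the higher.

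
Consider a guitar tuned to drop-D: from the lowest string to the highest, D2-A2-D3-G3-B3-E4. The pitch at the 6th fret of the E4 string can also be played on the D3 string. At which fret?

Fret 6 on E4 is MIDI 64 + 6 = 70 (A#4). On the D3 string (open MIDI 50), that pitch is 70 − 50 = fret 20.

20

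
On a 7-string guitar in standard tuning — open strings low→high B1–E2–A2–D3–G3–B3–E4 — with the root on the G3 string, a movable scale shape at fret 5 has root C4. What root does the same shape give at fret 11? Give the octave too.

Moving from fret 5 to fret 11 shifts the root by 6 semitones.
C4 up 6 semitones is F#4.

F#4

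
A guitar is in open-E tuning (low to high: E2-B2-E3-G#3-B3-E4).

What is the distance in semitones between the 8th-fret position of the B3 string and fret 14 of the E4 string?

11 semitones

B3 at fret 8 → G4 (MIDI 67); E4 at fret 14 → F#5 (MIDI 78).
67 − 78 = -11, so the two pitches are 11 semitones apart, with F#5 the higher.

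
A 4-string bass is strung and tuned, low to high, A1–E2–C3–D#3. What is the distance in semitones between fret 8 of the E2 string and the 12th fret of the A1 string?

E2 at fret 8 → C3 (MIDI 48); A1 at fret 12 → A2 (MIDI 45).
48 − 45 = 3, so the two pitches are 3 semitones apart, with C3 the higher.

3 semitones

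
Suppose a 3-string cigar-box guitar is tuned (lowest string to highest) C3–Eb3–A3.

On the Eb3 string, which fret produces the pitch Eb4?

12

Eb4 is 12 semitones above the open Eb3 (Eb–E–F–Gb–…–Db–D–Eb), so it sits at fret 12.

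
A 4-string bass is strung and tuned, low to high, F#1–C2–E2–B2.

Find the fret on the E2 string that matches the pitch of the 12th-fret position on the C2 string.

8

C2 at fret 12 is C2 + 12 semitones = C3.
The open E2 string is 4 semitones above the open C2, so the same pitch on the E2 string lies at fret 12 − 4 = 8.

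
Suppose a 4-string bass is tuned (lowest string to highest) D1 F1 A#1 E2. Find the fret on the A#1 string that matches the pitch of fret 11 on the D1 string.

3

Fret 11 on D1 is MIDI 26 + 11 = 37 (C#2). On the A#1 string (open MIDI 34), that pitch is 37 − 34 = fret 3.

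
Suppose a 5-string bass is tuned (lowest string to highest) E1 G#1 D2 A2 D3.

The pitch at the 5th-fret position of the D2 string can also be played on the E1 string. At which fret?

15

Fret 5 on D2 is MIDI 38 + 5 = 43 (G2). On the E1 string (open MIDI 28), that pitch is 43 − 28 = fret 15.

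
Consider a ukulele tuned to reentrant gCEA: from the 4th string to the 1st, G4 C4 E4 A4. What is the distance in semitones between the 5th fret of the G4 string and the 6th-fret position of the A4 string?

G4 at fret 5 → C5 (MIDI 72); A4 at fret 6 → D♯5 (MIDI 75).
72 − 75 = -3, so the two pitches are 3 semitones apart, with D♯5 the higher.

3 semitones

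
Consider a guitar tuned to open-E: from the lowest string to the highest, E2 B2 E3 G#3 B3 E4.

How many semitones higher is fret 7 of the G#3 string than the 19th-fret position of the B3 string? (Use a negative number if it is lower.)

G#3 at fret 7 → D#4 (MIDI 63); B3 at fret 19 → F#5 (MIDI 78).
63 − 78 = -15, so the two pitches are 15 semitones apart.

-15 semitones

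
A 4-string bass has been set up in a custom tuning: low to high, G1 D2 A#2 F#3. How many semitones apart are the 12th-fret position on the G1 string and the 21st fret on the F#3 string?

32 semitones

G1 at fret 12 → G2 (MIDI 43); F#3 at fret 21 → D#5 (MIDI 75).
43 − 75 = -32, so the two pitches are 32 semitones apart, with D#5 the higher.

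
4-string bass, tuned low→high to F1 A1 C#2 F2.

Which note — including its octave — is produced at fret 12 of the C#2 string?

C#3

C#2 is MIDI 37. Adding 12 gives 49, which is C#3.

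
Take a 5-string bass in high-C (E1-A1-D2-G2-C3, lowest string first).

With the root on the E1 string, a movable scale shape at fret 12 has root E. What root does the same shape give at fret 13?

Moving from fret 12 to fret 13 shifts the root by 1 semitone.
E up 1 semitone is F.

F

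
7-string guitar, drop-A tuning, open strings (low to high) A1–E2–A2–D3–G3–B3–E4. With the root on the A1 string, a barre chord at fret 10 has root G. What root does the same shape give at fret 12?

A

Moving from fret 10 to fret 12 shifts the root by 2 semitones.
G up 2 semitones is A.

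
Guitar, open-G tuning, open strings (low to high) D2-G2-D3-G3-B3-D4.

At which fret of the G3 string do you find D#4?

8

D#4 is 8 semitones above the open G3 (G–G#–A–A#–B–C–C#–D–D#), so it sits at fret 8.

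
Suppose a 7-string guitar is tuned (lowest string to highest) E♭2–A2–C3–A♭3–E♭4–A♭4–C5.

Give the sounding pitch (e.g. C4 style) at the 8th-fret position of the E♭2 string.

B2

The open E♭2 string plus 8 semitones: Eb–E–F–Gb–G–Ab–A–Bb–B.
No B→C boundary is crossed, so the octave stays at 2.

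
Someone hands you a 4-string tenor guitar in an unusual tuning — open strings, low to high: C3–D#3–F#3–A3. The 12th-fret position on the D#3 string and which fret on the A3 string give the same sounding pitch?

6

Fret 12 on D#3 is MIDI 51 + 12 = 63 (D#4). On the A3 string (open MIDI 57), that pitch is 63 − 57 = fret 6.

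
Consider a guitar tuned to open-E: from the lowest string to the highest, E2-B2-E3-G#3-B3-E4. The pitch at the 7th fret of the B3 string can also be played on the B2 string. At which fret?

19

B3 at fret 7 is B3 + 7 semitones = F#4.
The open B2 string is 12 semitones below the open B3, so the same pitch on the B2 string lies at fret 7 + 12 = 19.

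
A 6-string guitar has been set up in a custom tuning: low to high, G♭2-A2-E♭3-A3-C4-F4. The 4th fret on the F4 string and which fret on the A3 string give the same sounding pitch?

12

F4 at fret 4 is F4 + 4 semitones = A4.
The open A3 string is 8 semitones below the open F4, so the same pitch on the A3 string lies at fret 4 + 8 = 12.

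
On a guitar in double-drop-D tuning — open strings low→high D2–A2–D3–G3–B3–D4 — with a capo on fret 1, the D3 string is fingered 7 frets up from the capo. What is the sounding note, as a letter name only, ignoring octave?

A♯

The capo raises the open D3 by 1 semitone to D♯3; fretting 7 more gives D3 + 1 + 7 = D3 + 8 semitones, landing on A♯.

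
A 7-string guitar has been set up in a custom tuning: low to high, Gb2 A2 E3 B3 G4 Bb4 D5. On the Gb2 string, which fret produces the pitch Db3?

Db3 is 7 semitones above the open Gb2 (Gb–G–Ab–A–Bb–B–C–Db), so it sits at fret 7.

7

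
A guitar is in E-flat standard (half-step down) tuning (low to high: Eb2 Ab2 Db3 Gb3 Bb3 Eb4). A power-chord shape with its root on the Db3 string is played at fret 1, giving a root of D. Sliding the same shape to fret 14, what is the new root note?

Moving from fret 1 to fret 14 shifts the root by 13 semitones.
D up 13 semitones is Eb.

Eb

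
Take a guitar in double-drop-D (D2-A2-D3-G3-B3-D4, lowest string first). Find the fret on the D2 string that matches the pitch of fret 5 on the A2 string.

12

Fret 5 on A2 is MIDI 45 + 5 = 50 (D3). On the D2 string (open MIDI 38), that pitch is 50 − 38 = fret 12.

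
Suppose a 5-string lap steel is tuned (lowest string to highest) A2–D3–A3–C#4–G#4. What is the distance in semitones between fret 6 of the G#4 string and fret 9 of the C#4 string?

G#4 at fret 6 → D5 (MIDI 74); C#4 at fret 9 → A#4 (MIDI 70).
74 − 70 = 4, so the two pitches are 4 semitones apart, with D5 the higher.

4 semitones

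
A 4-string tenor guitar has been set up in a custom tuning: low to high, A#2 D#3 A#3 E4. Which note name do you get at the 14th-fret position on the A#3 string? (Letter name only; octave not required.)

C

The open A#3 string plus 14 semitones: A#–B–C–C#–…–A#–B–C.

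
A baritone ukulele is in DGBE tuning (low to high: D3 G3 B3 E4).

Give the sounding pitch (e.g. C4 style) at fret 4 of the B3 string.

D#4

B3 is MIDI 59. Adding 4 gives 63, which is D#4.
(Equivalently spelled Eb4.)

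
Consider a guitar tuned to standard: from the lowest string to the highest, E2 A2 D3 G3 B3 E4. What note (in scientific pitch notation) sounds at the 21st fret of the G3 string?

E5

G3 is MIDI 55. Adding 21 gives 76, which is E5.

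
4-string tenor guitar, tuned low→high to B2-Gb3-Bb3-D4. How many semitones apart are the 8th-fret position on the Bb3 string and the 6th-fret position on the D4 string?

2 semitones

Bb3 at fret 8 → Gb4 (MIDI 66); D4 at fret 6 → Ab4 (MIDI 68).
66 − 68 = -2, so the two pitches are 2 semitones apart, with Ab4 the higher.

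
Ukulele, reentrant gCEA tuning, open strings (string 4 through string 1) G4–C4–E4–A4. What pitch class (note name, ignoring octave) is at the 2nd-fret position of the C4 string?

C4 is MIDI 60. Adding 2 gives 62; 62 mod 12 = 2, i.e. D.

D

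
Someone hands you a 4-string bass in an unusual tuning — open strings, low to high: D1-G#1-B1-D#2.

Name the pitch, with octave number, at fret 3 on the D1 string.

D1 is MIDI 26. Adding 3 gives 29, which is F1.

F1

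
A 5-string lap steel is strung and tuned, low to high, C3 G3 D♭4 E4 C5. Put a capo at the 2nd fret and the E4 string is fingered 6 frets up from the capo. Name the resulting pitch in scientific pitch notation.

The capo raises the open E4 by 2 semitones to G♭4; fretting 6 more gives E4 + 2 + 6 = E4 + 8 semitones = C5.

C5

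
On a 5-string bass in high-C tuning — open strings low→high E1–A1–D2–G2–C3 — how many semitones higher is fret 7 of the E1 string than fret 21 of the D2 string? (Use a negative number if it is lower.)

E1 at fret 7 → B1 (MIDI 35); D2 at fret 21 → B3 (MIDI 59).
35 − 59 = -24, so the two pitches are 24 semitones apart.

-24 semitones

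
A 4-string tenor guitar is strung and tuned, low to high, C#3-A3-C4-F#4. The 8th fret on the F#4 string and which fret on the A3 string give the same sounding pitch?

F#4 at fret 8 is F#4 + 8 semitones = D5.
The open A3 string is 9 semitones below the open F#4, so the same pitch on the A3 string lies at fret 8 + 9 = 17.

17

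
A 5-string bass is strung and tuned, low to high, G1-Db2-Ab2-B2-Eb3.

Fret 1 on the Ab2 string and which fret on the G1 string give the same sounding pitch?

14

Fret 1 on Ab2 is MIDI 44 + 1 = 45 (A2). On the G1 string (open MIDI 31), that pitch is 45 − 31 = fret 14.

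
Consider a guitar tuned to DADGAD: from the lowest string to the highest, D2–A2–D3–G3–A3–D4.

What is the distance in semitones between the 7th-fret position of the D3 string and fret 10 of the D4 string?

D3 at fret 7 → A3 (MIDI 57); D4 at fret 10 → C5 (MIDI 72).
57 − 72 = -15, so the two pitches are 15 semitones apart, with C5 the higher.

15 semitones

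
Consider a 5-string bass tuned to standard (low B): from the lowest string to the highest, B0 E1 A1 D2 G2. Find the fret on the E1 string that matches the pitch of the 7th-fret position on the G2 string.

Fret 7 on G2 is MIDI 43 + 7 = 50 (D3). On the E1 string (open MIDI 28), that pitch is 50 − 28 = fret 22.

22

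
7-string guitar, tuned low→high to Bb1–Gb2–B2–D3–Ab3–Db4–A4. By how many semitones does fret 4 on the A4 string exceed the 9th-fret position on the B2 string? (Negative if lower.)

17 semitones

A4 at fret 4 → Db5 (MIDI 73); B2 at fret 9 → Ab3 (MIDI 56).
73 − 56 = 17, so the two pitches are 17 semitones apart.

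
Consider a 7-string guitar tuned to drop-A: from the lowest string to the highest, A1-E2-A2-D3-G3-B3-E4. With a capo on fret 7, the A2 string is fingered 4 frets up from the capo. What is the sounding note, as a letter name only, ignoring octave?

The capo raises the open A2 by 7 semitones to E3; fretting 4 more gives A2 + 7 + 4 = A2 + 11 semitones, landing on G#.
(Also written Ab.)

G#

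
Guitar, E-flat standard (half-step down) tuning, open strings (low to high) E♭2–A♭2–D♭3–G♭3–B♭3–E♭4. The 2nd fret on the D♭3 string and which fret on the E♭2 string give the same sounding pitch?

12

Fret 2 on D♭3 is MIDI 49 + 2 = 51 (E♭3). On the E♭2 string (open MIDI 39), that pitch is 51 − 39 = fret 12.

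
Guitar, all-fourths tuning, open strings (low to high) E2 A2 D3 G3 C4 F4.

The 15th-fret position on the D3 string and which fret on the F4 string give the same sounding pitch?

Fret 15 on D3 is MIDI 50 + 15 = 65 (F4). On the F4 string (open MIDI 65), that pitch is 65 − 65 = fret 0.

0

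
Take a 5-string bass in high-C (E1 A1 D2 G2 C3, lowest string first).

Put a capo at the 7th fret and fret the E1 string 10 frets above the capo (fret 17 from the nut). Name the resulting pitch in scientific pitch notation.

A2

The capo raises the open E1 by 7 semitones to B1; fretting 10 more gives E1 + 7 + 10 = E1 + 17 semitones = A2.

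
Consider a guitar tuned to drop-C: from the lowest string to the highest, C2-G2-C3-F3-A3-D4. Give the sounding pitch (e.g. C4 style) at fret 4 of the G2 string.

Each fret is one semitone, so G2 + 4 = B2.

B2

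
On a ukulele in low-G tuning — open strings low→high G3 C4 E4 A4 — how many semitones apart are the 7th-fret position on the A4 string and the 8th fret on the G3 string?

A4 at fret 7 → E5 (MIDI 76); G3 at fret 8 → D#4 (MIDI 63).
76 − 63 = 13, so the two pitches are 13 semitones apart, with E5 the higher.

13 semitones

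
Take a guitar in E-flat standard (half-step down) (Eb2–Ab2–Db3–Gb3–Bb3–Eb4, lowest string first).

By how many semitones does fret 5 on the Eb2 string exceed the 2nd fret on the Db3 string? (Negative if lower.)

-7 semitones

Eb2 at fret 5 → Ab2 (MIDI 44); Db3 at fret 2 → Eb3 (MIDI 51).
44 − 51 = -7, so the two pitches are 7 semitones apart.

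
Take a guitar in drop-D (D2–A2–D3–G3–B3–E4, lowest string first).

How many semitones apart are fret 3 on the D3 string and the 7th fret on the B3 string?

D3 at fret 3 → F3 (MIDI 53); B3 at fret 7 → F♯4 (MIDI 66).
53 − 66 = -13, so the two pitches are 13 semitones apart, with F♯4 the higher.

13 semitones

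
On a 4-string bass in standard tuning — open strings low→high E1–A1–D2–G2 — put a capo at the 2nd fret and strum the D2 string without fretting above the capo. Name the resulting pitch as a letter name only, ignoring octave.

The capo raises the open D2 by 2 semitones to E2; fretting 0 more gives D2 + 2 + 0 = D2 + 2 semitones, landing on E.

E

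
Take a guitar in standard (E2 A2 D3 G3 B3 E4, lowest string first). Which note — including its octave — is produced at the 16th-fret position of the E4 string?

The open E4 string plus 16 semitones: E–F–F#–G–…–F#–G–G#.
The walk passes from B into C once, so the octave number goes from 4 to 5.
(Equivalently spelled Ab5.)

G#5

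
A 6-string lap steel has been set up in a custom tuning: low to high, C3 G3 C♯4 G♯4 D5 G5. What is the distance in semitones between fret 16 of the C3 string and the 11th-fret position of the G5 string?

C3 at fret 16 → E4 (MIDI 64); G5 at fret 11 → F♯6 (MIDI 90).
64 − 90 = -26, so the two pitches are 26 semitones apart, with F♯6 the higher.

26 semitones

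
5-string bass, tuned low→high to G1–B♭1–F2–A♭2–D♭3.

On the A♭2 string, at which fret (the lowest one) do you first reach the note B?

3

From A♭2, count semitones up the chromatic scale until reaching B: Ab–A–Bb–B — 3 steps.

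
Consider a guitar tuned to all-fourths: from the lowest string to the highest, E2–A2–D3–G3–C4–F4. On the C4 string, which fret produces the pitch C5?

12

C5 is 12 semitones above the open C4 (C–C#–D–D#–…–A#–B–C), so it sits at fret 12.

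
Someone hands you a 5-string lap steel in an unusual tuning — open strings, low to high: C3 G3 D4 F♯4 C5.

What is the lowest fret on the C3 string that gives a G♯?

8

From C3, count semitones up the chromatic scale until reaching G♯: C–C#–D–D#–E–F–F#–G–G# — 8 steps.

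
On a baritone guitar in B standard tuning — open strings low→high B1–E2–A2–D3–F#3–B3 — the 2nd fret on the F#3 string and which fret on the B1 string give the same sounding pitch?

Fret 2 on F#3 is MIDI 54 + 2 = 56 (G#3). On the B1 string (open MIDI 35), that pitch is 56 − 35 = fret 21.

21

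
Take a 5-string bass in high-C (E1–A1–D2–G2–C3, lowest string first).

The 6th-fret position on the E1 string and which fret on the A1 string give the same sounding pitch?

1

E1 at fret 6 is E1 + 6 semitones = A♯1.
The open A1 string is 5 semitones above the open E1, so the same pitch on the A1 string lies at fret 6 − 5 = 1.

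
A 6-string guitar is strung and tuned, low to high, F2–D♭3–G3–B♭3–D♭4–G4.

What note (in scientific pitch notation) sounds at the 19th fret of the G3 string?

D5

G3 is MIDI 55. Adding 19 gives 74, which is D5.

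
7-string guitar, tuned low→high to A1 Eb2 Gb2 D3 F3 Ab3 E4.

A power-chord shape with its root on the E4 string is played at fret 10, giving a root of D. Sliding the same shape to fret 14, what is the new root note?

Moving from fret 10 to fret 14 shifts the root by 4 semitones.
D up 4 semitones is Gb.

Gb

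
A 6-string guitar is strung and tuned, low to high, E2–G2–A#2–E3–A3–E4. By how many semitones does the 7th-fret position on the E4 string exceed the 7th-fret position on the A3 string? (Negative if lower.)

7 semitones

E4 at fret 7 → B4 (MIDI 71); A3 at fret 7 → E4 (MIDI 64).
71 − 64 = 7, so the two pitches are 7 semitones apart.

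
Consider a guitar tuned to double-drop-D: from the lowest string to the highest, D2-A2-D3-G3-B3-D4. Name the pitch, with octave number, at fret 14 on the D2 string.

The open D2 string plus 14 semitones: D–D#–E–F–…–D–D#–E.
The walk passes from B into C once, so the octave number goes from 2 to 3.

E3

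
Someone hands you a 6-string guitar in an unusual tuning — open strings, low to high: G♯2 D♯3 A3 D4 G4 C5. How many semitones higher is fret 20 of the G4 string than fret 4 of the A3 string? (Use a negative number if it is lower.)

26 semitones

G4 at fret 20 → D♯6 (MIDI 87); A3 at fret 4 → C♯4 (MIDI 61).
87 − 61 = 26, so the two pitches are 26 semitones apart.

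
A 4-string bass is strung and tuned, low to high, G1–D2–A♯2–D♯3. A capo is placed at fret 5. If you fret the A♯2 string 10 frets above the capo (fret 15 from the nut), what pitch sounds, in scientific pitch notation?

The capo raises the open A♯2 by 5 semitones to D♯3; fretting 10 more gives A♯2 + 5 + 10 = A♯2 + 15 semitones = C♯4.
(Also written D♭.)

C♯4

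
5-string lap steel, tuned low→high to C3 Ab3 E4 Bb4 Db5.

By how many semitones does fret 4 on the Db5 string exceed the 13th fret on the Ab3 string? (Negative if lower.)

Db5 at fret 4 → F5 (MIDI 77); Ab3 at fret 13 → A4 (MIDI 69).
77 − 69 = 8, so the two pitches are 8 semitones apart.

8 semitones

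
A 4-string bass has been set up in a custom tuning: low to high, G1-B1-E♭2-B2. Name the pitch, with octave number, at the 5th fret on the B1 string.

B1 is MIDI 35. Adding 5 gives 40, which is E2.

E2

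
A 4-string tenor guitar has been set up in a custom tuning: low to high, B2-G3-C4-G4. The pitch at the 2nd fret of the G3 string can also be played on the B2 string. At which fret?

Fret 2 on G3 is MIDI 55 + 2 = 57 (A3). On the B2 string (open MIDI 47), that pitch is 57 − 47 = fret 10.

10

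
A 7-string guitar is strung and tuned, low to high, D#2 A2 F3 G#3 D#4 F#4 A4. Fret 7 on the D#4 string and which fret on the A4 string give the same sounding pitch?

1

D#4 at fret 7 is D#4 + 7 semitones = A#4.
The open A4 string is 6 semitones above the open D#4, so the same pitch on the A4 string lies at fret 7 − 6 = 1.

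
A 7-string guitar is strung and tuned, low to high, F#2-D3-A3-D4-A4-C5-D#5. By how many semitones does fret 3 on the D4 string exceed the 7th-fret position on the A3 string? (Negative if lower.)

1 semitone

D4 at fret 3 → F4 (MIDI 65); A3 at fret 7 → E4 (MIDI 64).
65 − 64 = 1, so the two pitches are 1 semitone apart.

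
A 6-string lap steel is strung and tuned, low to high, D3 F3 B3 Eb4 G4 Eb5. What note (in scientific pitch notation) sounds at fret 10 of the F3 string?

Eb4

F3 is MIDI 53. Adding 10 gives 63, which is Eb4.
(Equivalently spelled D#4.)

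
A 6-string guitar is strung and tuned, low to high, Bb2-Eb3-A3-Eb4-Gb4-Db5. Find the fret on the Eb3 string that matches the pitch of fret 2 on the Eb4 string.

14

Eb4 at fret 2 is Eb4 + 2 semitones = F4.
The open Eb3 string is 12 semitones below the open Eb4, so the same pitch on the Eb3 string lies at fret 2 + 12 = 14.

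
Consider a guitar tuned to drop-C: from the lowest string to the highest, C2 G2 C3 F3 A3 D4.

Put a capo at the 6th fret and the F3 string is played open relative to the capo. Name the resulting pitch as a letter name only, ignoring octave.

The capo raises the open F3 by 6 semitones to B3; fretting 0 more gives F3 + 6 + 0 = F3 + 6 semitones, landing on B.

B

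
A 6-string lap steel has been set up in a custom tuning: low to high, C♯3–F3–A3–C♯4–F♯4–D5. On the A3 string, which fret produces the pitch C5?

15

C5 is 15 semitones above the open A3 (A–A#–B–C–…–A#–B–C), so it sits at fret 15.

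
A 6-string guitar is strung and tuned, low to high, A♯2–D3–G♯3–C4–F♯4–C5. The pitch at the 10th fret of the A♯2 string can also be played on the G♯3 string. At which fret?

0

A♯2 at fret 10 is A♯2 + 10 semitones = G♯3.
The open G♯3 string is 10 semitones above the open A♯2, so the same pitch on the G♯3 string lies at fret 10 − 10 = 0.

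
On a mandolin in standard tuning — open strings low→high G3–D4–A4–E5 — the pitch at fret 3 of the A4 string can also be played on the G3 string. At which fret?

17

Fret 3 on A4 is MIDI 69 + 3 = 72 (C5). On the G3 string (open MIDI 55), that pitch is 72 − 55 = fret 17.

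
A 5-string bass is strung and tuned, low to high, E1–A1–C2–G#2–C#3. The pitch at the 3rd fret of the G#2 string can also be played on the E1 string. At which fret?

G#2 at fret 3 is G#2 + 3 semitones = B2.
The open E1 string is 16 semitones below the open G#2, so the same pitch on the E1 string lies at fret 3 + 16 = 19.

19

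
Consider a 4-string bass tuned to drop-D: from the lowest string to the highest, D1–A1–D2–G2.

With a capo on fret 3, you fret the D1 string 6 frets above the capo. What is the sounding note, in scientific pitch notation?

B1

The capo raises the open D1 by 3 semitones to F1; fretting 6 more gives D1 + 3 + 6 = D1 + 9 semitones = B1.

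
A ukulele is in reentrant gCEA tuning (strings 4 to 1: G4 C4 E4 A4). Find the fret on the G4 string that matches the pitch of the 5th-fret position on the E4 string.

Fret 5 on E4 is MIDI 64 + 5 = 69 (A4). On the G4 string (open MIDI 67), that pitch is 69 − 67 = fret 2.

2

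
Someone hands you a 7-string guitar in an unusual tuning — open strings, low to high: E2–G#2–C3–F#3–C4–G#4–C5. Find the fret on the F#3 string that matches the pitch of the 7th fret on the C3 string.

Fret 7 on C3 is MIDI 48 + 7 = 55 (G3). On the F#3 string (open MIDI 54), that pitch is 55 − 54 = fret 1.

1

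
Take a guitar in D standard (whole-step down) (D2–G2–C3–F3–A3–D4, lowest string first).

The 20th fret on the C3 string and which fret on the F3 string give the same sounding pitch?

C3 at fret 20 is C3 + 20 semitones = G♯4.
The open F3 string is 5 semitones above the open C3, so the same pitch on the F3 string lies at fret 20 − 5 = 15.

15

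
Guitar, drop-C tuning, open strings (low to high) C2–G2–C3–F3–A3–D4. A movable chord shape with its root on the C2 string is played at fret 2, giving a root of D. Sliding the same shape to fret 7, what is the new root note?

G

Moving from fret 2 to fret 7 shifts the root by 5 semitones.
D up 5 semitones is G.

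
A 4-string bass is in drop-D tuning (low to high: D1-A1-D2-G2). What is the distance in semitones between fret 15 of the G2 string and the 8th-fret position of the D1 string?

G2 at fret 15 → A♯3 (MIDI 58); D1 at fret 8 → A♯1 (MIDI 34).
58 − 34 = 24, so the two pitches are 24 semitones apart, with A♯3 the higher.

24 semitones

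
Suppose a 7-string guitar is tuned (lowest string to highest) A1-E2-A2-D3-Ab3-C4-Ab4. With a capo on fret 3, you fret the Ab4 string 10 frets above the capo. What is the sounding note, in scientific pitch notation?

The capo raises the open Ab4 by 3 semitones to B4; fretting 10 more gives Ab4 + 3 + 10 = Ab4 + 13 semitones = A5.

A5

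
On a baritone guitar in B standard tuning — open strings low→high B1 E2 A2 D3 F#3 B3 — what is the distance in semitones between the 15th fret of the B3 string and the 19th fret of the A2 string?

10 semitones

B3 at fret 15 → D5 (MIDI 74); A2 at fret 19 → E4 (MIDI 64).
74 − 64 = 10, so the two pitches are 10 semitones apart, with D5 the higher.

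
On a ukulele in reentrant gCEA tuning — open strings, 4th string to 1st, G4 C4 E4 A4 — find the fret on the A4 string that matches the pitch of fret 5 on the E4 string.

0

E4 at fret 5 is E4 + 5 semitones = A4.
The open A4 string is 5 semitones above the open E4, so the same pitch on the A4 string lies at fret 5 − 5 = 0.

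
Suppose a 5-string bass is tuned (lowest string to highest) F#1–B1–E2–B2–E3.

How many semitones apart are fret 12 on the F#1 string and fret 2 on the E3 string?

12 semitones

F#1 at fret 12 → F#2 (MIDI 42); E3 at fret 2 → F#3 (MIDI 54).
42 − 54 = -12, so the two pitches are 12 semitones apart, with F#3 the higher.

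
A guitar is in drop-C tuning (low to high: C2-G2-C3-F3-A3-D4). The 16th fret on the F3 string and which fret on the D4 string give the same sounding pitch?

F3 at fret 16 is F3 + 16 semitones = A4.
The open D4 string is 9 semitones above the open F3, so the same pitch on the D4 string lies at fret 16 − 9 = 7.

7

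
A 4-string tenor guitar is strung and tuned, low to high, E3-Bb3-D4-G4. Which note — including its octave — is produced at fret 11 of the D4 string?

D4 is MIDI 62. Adding 11 gives 73, which is Db5.

Db5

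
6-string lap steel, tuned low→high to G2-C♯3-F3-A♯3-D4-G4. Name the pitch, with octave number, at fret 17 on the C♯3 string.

C♯3 is MIDI 49. Adding 17 gives 66, which is F♯4.

F♯4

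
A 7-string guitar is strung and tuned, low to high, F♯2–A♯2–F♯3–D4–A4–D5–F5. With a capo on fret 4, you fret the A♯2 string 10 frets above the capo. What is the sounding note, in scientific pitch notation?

C4

The capo raises the open A♯2 by 4 semitones to D3; fretting 10 more gives A♯2 + 4 + 10 = A♯2 + 14 semitones = C4.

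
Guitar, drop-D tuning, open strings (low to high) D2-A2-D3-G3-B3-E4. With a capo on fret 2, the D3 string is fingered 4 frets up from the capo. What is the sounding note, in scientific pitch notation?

The capo raises the open D3 by 2 semitones to E3; fretting 4 more gives D3 + 2 + 4 = D3 + 6 semitones = G#3.
(Also written Ab.)

G#3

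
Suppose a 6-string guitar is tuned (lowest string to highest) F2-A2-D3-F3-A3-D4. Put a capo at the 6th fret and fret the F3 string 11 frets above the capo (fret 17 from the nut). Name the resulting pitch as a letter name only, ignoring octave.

B♭

The capo raises the open F3 by 6 semitones to B3; fretting 11 more gives F3 + 6 + 11 = F3 + 17 semitones, landing on B♭.
(Also written A♯.)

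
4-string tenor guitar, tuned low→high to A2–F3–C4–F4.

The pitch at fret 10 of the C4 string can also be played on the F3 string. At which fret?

17

C4 at fret 10 is C4 + 10 semitones = B♭4.
The open F3 string is 7 semitones below the open C4, so the same pitch on the F3 string lies at fret 10 + 7 = 17.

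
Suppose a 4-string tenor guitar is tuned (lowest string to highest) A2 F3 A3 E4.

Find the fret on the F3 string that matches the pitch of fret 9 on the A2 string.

Fret 9 on A2 is MIDI 45 + 9 = 54 (G♭3). On the F3 string (open MIDI 53), that pitch is 54 − 53 = fret 1.

1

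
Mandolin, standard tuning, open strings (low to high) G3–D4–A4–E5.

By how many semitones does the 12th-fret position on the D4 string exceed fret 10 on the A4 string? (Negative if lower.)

D4 at fret 12 → D5 (MIDI 74); A4 at fret 10 → G5 (MIDI 79).
74 − 79 = -5, so the two pitches are 5 semitones apart.

-5 semitones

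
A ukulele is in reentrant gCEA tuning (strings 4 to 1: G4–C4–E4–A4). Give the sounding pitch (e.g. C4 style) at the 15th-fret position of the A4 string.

C6

The open A4 string plus 15 semitones: A–A#–B–C–…–A#–B–C.
The walk passes from B into C 2 times, so the octave number goes from 4 to 6.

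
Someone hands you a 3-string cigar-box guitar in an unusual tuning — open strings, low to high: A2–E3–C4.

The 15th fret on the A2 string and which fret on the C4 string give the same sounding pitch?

A2 at fret 15 is A2 + 15 semitones = C4.
The open C4 string is 15 semitones above the open A2, so the same pitch on the C4 string lies at fret 15 − 15 = 0.

0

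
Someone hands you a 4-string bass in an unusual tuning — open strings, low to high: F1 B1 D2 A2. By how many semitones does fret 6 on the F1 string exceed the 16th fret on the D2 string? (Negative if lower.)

F1 at fret 6 → B1 (MIDI 35); D2 at fret 16 → F#3 (MIDI 54).
35 − 54 = -19, so the two pitches are 19 semitones apart.

-19 semitones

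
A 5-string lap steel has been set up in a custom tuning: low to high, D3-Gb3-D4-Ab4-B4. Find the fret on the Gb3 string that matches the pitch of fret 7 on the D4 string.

15

Fret 7 on D4 is MIDI 62 + 7 = 69 (A4). On the Gb3 string (open MIDI 54), that pitch is 69 − 54 = fret 15.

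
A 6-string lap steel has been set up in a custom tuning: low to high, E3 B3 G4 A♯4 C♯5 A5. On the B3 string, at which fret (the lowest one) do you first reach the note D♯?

From B3, count semitones up the chromatic scale until reaching D♯: B–C–C#–D–D# — 4 steps.

4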